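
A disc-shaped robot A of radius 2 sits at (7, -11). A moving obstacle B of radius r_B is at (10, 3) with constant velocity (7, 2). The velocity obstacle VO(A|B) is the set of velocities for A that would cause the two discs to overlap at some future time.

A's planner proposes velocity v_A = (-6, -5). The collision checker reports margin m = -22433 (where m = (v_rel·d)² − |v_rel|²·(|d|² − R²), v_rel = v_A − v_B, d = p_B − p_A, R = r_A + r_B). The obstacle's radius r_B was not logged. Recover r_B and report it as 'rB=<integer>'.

m = -22433
d = (3, 14);  v_rel = (-13, -7),  |v_rel|² = 218
v_rel×d = (-13)·(14) − (-7)·(3) = -161
since m = R²·218 − (-161)²:  R² = (25921 + -22433) / 218 = 16
R = √16 = 4  ⇒  r_B = 4 − 2 = 2

rB=2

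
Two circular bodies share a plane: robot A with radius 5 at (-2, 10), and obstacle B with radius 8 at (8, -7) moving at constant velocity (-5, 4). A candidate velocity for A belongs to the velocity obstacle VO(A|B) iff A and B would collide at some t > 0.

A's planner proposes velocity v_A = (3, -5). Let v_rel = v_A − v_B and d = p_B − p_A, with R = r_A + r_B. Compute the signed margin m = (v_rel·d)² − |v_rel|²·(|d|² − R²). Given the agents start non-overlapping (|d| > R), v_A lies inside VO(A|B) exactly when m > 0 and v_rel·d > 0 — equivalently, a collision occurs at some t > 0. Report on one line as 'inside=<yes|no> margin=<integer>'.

d = (10, -17),  |d|² = 389;  R = 5+8 = 13,  c = 389−13² = 220
v_rel = (8, -9),  |v_rel|² = 145;  v_rel·d = (8)·(10) + (-9)·(-17) = 233
145·t² − 466·t + 220 = 0  ⇒  m = 233² − 145·220 = 22389
m = 22389 > 0,  v_rel·d = 233 > 0  ⇒  inside

inside=yes margin=22389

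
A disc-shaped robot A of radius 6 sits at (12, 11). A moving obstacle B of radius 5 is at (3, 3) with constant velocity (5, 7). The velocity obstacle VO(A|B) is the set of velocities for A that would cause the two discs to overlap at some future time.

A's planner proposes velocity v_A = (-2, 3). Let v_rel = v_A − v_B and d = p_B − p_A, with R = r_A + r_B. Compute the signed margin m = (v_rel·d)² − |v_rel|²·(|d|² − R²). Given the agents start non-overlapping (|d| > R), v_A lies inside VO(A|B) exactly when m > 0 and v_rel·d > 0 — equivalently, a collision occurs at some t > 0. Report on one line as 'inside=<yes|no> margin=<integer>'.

d = (-9, -8),  |d|² = 145;  R = 6+5 = 11,  c = 145−11² = 24
v_rel = (-7, -4),  |v_rel|² = 65;  v_rel·d = (-7)·(-9) + (-4)·(-8) = 95
65·t² − 190·t + 24 = 0  ⇒  m = 95² − 65·24 = 7465
m = 7465 > 0,  v_rel·d = 95 > 0  ⇒  inside

inside=yes margin=7465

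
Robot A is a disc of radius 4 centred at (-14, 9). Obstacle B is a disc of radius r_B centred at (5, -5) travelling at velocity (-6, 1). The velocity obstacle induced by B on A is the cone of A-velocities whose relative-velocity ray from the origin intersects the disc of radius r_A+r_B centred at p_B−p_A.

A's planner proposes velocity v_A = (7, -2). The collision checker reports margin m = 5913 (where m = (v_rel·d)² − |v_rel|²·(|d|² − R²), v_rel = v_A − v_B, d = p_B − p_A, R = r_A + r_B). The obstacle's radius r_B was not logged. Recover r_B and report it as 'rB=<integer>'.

m = 5913
d = (19, -14);  v_rel = (13, -3),  |v_rel|² = 178
v_rel×d = (13)·(-14) − (-3)·(19) = -125
since m = R²·178 − (-125)²:  R² = (15625 + 5913) / 178 = 121
R = √121 = 11  ⇒  r_B = 11 − 4 = 7

rB=7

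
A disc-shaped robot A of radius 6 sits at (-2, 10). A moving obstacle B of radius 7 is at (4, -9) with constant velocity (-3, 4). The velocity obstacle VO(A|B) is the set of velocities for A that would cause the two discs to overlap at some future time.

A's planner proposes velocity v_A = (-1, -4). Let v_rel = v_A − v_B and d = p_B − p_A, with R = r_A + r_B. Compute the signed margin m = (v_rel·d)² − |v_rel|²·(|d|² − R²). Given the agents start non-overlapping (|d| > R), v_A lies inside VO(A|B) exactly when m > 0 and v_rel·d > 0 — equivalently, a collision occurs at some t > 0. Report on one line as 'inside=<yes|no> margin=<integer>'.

d = (6, -19),  |d|² = 397;  R = 6+7 = 13,  c = 397−13² = 228
v_rel = (2, -8),  |v_rel|² = 68;  v_rel·d = (2)·(6) + (-8)·(-19) = 164
68·t² − 328·t + 228 = 0  ⇒  m = 164² − 68·228 = 11392
m = 11392 > 0,  v_rel·d = 164 > 0  ⇒  inside

inside=yes margin=11392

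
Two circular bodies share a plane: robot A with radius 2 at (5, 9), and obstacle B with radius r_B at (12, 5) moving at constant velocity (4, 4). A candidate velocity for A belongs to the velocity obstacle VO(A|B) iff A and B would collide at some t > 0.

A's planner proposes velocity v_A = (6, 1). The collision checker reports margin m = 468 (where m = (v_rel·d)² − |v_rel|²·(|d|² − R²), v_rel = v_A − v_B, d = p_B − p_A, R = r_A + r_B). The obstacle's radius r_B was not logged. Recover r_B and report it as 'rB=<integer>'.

m = 468
d = (7, -4);  v_rel = (2, -3),  |v_rel|² = 13
v_rel×d = (2)·(-4) − (-3)·(7) = 13
since m = R²·13 − 13²:  R² = (169 + 468) / 13 = 49
R = √49 = 7  ⇒  r_B = 7 − 2 = 5

rB=5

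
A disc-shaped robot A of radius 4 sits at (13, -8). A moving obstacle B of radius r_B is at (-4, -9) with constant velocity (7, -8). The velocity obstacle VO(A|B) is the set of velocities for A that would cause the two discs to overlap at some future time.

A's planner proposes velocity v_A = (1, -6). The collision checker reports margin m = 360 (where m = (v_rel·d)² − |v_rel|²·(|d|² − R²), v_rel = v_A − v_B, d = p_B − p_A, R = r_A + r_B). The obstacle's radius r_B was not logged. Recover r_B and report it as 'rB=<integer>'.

m = 360
d = (-17, -1);  v_rel = (-6, 2),  |v_rel|² = 40
v_rel×d = (-6)·(-1) − (2)·(-17) = 40
since m = R²·40 − 40²:  R² = (1600 + 360) / 40 = 49
R = √49 = 7  ⇒  r_B = 7 − 4 = 3

rB=3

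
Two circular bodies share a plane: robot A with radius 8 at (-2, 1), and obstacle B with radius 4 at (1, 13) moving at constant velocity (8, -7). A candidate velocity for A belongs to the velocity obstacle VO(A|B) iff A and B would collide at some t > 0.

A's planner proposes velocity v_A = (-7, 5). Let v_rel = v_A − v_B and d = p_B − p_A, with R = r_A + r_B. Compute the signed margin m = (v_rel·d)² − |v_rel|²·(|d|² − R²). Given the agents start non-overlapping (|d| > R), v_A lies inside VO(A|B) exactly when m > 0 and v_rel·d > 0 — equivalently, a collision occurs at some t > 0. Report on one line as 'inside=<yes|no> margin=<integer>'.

d = (3, 12),  |d|² = 153;  R = 8+4 = 12,  c = 153−12² = 9
v_rel = (-15, 12),  |v_rel|² = 369;  v_rel·d = (-15)·(3) + (12)·(12) = 99
369·t² − 198·t + 9 = 0  ⇒  m = 99² − 369·9 = 6480
m = 6480 > 0,  v_rel·d = 99 > 0  ⇒  inside

inside=yes margin=6480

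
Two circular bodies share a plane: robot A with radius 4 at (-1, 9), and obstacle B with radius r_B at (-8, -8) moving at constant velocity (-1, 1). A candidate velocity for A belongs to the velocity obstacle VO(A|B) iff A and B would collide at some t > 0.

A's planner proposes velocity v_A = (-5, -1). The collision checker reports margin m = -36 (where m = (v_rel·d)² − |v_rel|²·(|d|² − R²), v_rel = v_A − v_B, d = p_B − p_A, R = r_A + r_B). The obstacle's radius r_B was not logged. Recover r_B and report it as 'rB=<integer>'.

m = -36
d = (-7, -17);  v_rel = (-4, -2),  |v_rel|² = 20
v_rel×d = (-4)·(-17) − (-2)·(-7) = 54
since m = R²·20 − 54²:  R² = (2916 + -36) / 20 = 144
R = √144 = 12  ⇒  r_B = 12 − 4 = 8

rB=8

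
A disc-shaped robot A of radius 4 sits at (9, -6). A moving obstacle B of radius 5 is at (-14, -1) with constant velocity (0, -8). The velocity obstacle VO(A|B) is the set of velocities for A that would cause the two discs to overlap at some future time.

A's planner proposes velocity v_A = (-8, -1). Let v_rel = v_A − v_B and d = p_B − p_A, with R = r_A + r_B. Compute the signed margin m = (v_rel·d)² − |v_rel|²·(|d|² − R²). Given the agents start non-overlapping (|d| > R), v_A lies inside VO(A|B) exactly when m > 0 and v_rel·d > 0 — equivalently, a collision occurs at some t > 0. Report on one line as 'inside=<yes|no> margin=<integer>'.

d = (-23, 5),  |d|² = 554;  R = 4+5 = 9,  c = 554−9² = 473
v_rel = (-8, 7),  |v_rel|² = 113;  v_rel·d = (-8)·(-23) + (7)·(5) = 219
113·t² − 438·t + 473 = 0  ⇒  m = 219² − 113·473 = -5488
m = -5488 < 0,  v_rel·d = 219 > 0  ⇒  outside

inside=no margin=-5488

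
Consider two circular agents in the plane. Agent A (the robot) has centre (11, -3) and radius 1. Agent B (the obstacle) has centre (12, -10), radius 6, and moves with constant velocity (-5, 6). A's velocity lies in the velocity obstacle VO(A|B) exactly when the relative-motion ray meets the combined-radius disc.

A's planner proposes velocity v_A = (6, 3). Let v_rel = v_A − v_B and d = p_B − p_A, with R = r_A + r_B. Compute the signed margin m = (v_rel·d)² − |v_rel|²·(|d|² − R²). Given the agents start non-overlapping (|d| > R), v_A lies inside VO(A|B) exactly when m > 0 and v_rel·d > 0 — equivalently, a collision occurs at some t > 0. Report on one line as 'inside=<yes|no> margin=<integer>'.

d = (1, -7),  |d|² = 50;  R = 1+6 = 7,  c = 50−7² = 1
v_rel = (11, -3),  |v_rel|² = 130;  v_rel·d = (11)·(1) + (-3)·(-7) = 32
130·t² − 64·t + 1 = 0  ⇒  m = 32² − 130·1 = 894
m = 894 > 0,  v_rel·d = 32 > 0  ⇒  inside

inside=yes margin=894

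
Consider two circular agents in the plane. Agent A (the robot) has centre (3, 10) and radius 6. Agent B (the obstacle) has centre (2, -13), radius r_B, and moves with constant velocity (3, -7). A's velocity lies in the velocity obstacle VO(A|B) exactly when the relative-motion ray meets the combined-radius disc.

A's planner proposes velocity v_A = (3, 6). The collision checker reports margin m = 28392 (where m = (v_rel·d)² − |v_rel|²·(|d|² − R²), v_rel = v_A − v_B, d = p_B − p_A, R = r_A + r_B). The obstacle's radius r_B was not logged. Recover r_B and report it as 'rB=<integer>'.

m = 28392
d = (-1, -23);  v_rel = (0, 13),  |v_rel|² = 169
v_rel×d = (0)·(-23) − (13)·(-1) = 13
since m = R²·169 − 13²:  R² = (169 + 28392) / 169 = 169
R = √169 = 13  ⇒  r_B = 13 − 6 = 7

rB=7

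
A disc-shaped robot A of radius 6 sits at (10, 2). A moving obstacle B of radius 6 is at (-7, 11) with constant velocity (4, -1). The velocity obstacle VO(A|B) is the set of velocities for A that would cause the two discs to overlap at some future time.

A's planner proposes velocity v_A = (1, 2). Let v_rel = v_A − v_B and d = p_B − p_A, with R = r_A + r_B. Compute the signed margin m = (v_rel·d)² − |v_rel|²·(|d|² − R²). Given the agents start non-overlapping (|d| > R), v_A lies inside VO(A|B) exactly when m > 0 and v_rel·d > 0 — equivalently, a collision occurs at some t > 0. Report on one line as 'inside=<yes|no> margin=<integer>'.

d = (-17, 9),  |d|² = 370;  R = 6+6 = 12,  c = 370−12² = 226
v_rel = (-3, 3),  |v_rel|² = 18;  v_rel·d = (-3)·(-17) + (3)·(9) = 78
18·t² − 156·t + 226 = 0  ⇒  m = 78² − 18·226 = 2016
m = 2016 > 0,  v_rel·d = 78 > 0  ⇒  inside

inside=yes margin=2016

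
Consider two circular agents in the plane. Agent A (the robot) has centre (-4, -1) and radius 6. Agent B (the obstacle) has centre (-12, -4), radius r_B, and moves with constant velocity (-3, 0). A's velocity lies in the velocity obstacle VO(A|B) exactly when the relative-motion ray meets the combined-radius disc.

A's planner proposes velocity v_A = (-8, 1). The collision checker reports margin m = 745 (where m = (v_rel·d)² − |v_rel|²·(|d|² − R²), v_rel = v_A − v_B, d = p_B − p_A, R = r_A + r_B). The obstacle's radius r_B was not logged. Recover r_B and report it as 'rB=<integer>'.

m = 745
d = (-8, -3);  v_rel = (-5, 1),  |v_rel|² = 26
v_rel×d = (-5)·(-3) − (1)·(-8) = 23
since m = R²·26 − 23²:  R² = (529 + 745) / 26 = 49
R = √49 = 7  ⇒  r_B = 7 − 6 = 1

rB=1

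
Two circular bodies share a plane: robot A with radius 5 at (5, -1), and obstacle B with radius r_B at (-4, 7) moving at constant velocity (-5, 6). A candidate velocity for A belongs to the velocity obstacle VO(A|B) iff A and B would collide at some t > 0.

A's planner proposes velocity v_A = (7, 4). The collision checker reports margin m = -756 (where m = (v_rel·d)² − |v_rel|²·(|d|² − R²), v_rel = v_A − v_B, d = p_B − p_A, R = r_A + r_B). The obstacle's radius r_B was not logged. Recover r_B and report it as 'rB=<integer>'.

m = -756
d = (-9, 8);  v_rel = (12, -2),  |v_rel|² = 148
v_rel×d = (12)·(8) − (-2)·(-9) = 78
since m = R²·148 − 78²:  R² = (6084 + -756) / 148 = 36
R = √36 = 6  ⇒  r_B = 6 − 5 = 1

rB=1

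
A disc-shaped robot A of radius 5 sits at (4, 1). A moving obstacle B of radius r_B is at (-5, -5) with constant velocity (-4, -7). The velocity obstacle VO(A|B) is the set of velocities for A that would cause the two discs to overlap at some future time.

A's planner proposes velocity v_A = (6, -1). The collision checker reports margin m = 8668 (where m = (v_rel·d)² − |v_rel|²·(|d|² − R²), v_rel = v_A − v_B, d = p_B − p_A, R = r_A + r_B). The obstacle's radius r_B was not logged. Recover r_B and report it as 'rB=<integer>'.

m = 8668
d = (-9, -6);  v_rel = (10, 6),  |v_rel|² = 136
v_rel×d = (10)·(-6) − (6)·(-9) = -6
since m = R²·136 − (-6)²:  R² = (36 + 8668) / 136 = 64
R = √64 = 8  ⇒  r_B = 8 − 5 = 3

rB=3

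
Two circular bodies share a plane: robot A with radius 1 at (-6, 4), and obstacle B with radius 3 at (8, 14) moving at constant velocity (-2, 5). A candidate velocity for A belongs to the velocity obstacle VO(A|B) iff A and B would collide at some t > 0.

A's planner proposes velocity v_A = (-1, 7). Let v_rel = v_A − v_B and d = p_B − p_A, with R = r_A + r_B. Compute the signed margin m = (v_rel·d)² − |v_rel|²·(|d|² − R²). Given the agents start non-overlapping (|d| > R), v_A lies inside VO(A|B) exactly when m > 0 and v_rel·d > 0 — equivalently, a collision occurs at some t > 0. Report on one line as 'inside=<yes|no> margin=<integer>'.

d = (14, 10),  |d|² = 296;  R = 1+3 = 4,  c = 296−4² = 280
v_rel = (1, 2),  |v_rel|² = 5;  v_rel·d = (1)·(14) + (2)·(10) = 34
5·t² − 68·t + 280 = 0  ⇒  m = 34² − 5·280 = -244
m = -244 < 0,  v_rel·d = 34 > 0  ⇒  outside

inside=no margin=-244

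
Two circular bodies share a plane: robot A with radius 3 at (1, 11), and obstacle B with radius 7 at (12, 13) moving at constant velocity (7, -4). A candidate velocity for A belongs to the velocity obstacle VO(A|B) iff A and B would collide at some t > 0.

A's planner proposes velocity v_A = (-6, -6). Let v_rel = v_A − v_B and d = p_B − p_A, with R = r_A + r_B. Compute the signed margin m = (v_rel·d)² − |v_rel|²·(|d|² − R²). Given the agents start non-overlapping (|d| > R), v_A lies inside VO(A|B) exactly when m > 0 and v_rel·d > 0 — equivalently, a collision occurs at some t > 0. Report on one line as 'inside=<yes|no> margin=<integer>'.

d = (11, 2),  |d|² = 125;  R = 3+7 = 10,  c = 125−10² = 25
v_rel = (-13, -2),  |v_rel|² = 173;  v_rel·d = (-13)·(11) + (-2)·(2) = -147
173·t² + 294·t + 25 = 0  ⇒  m = (-147)² − 173·25 = 17284
m = 17284 > 0,  v_rel·d = -147 < 0  ⇒  outside

inside=no margin=17284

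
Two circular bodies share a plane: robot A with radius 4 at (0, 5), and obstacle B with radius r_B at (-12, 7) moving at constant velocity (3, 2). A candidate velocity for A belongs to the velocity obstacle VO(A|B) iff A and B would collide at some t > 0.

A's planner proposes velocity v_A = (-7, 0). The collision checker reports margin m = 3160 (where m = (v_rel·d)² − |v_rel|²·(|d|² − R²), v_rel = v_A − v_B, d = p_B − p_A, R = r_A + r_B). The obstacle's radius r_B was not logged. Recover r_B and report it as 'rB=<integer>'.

m = 3160
d = (-12, 2);  v_rel = (-10, -2),  |v_rel|² = 104
v_rel×d = (-10)·(2) − (-2)·(-12) = -44
since m = R²·104 − (-44)²:  R² = (1936 + 3160) / 104 = 49
R = √49 = 7  ⇒  r_B = 7 − 4 = 3

rB=3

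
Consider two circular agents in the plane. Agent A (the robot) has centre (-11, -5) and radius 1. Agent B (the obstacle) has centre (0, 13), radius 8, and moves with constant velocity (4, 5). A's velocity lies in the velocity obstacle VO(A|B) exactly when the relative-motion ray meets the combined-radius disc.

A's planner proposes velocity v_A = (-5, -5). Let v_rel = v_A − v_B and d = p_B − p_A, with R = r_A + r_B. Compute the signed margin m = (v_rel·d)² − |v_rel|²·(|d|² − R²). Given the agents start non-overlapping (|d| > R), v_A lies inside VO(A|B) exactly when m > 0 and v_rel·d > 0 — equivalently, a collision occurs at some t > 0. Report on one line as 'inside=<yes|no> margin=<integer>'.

d = (11, 18),  |d|² = 445;  R = 1+8 = 9,  c = 445−9² = 364
v_rel = (-9, -10),  |v_rel|² = 181;  v_rel·d = (-9)·(11) + (-10)·(18) = -279
181·t² + 558·t + 364 = 0  ⇒  m = (-279)² − 181·364 = 11957
m = 11957 > 0,  v_rel·d = -279 < 0  ⇒  outside

inside=no margin=11957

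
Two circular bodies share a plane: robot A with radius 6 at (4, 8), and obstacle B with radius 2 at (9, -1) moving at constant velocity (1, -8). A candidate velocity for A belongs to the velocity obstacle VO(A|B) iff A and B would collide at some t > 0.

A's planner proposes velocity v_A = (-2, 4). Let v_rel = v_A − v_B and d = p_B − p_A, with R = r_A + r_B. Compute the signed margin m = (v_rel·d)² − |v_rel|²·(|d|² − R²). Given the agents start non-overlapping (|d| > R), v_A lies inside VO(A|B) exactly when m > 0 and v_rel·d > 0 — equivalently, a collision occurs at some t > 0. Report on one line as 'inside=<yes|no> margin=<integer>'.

d = (5, -9),  |d|² = 106;  R = 6+2 = 8,  c = 106−8² = 42
v_rel = (-3, 12),  |v_rel|² = 153;  v_rel·d = (-3)·(5) + (12)·(-9) = -123
153·t² + 246·t + 42 = 0  ⇒  m = (-123)² − 153·42 = 8703
m = 8703 > 0,  v_rel·d = -123 < 0  ⇒  outside

inside=no margin=8703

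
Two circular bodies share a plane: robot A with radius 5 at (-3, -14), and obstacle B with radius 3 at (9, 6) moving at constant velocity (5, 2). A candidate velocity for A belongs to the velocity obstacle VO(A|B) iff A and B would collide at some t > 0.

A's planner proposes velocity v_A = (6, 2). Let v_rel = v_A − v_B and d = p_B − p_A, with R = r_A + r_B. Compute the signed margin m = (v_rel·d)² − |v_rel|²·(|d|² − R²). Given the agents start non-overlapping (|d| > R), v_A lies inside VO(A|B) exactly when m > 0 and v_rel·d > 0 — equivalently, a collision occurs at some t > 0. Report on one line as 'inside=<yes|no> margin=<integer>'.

d = (12, 20),  |d|² = 544;  R = 5+3 = 8,  c = 544−8² = 480
v_rel = (1, 0),  |v_rel|² = 1;  v_rel·d = (1)·(12) + (0)·(20) = 12
1·t² − 24·t + 480 = 0  ⇒  m = 12² − 1·480 = -336
m = -336 < 0,  v_rel·d = 12 > 0  ⇒  outside

inside=no margin=-336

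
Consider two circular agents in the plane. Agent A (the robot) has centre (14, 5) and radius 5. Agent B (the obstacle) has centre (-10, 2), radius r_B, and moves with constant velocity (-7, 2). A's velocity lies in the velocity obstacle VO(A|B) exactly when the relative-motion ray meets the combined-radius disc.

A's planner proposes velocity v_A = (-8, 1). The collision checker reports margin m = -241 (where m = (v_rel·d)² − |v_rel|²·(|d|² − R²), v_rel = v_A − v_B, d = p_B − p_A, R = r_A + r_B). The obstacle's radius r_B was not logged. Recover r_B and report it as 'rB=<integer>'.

m = -241
d = (-24, -3);  v_rel = (-1, -1),  |v_rel|² = 2
v_rel×d = (-1)·(-3) − (-1)·(-24) = -21
since m = R²·2 − (-21)²:  R² = (441 + -241) / 2 = 100
R = √100 = 10  ⇒  r_B = 10 − 5 = 5

rB=5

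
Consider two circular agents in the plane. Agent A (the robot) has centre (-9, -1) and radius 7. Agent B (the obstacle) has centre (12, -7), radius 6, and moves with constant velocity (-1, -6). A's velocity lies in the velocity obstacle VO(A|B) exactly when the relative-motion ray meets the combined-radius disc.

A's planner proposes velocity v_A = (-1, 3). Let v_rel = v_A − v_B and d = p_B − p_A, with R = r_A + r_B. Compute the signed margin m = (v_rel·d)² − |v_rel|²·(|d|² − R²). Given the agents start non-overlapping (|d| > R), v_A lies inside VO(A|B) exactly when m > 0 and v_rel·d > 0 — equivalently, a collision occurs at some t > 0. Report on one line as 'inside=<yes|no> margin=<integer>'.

d = (21, -6),  |d|² = 477;  R = 7+6 = 13,  c = 477−13² = 308
v_rel = (0, 9),  |v_rel|² = 81;  v_rel·d = (0)·(21) + (9)·(-6) = -54
81·t² + 108·t + 308 = 0  ⇒  m = (-54)² − 81·308 = -22032
m = -22032 < 0,  v_rel·d = -54 < 0  ⇒  outside

inside=no margin=-22032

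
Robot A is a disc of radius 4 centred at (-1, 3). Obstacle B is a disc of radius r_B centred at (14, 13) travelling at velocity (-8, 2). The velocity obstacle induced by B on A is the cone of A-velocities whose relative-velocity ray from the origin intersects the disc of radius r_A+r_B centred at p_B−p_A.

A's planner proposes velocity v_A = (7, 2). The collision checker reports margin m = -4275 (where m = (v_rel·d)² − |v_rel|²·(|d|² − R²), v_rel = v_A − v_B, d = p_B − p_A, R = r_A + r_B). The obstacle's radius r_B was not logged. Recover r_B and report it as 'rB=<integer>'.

m = -4275
d = (15, 10);  v_rel = (15, 0),  |v_rel|² = 225
v_rel×d = (15)·(10) − (0)·(15) = 150
since m = R²·225 − 150²:  R² = (22500 + -4275) / 225 = 81
R = √81 = 9  ⇒  r_B = 9 − 4 = 5

rB=5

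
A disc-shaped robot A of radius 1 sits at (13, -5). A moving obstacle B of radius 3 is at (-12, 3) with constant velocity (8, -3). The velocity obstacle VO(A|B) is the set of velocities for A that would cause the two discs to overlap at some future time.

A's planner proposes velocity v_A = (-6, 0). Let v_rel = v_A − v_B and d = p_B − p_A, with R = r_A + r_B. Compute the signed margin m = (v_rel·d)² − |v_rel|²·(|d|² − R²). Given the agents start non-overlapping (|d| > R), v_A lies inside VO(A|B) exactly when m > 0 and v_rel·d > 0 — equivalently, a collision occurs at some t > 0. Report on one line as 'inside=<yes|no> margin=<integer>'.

d = (-25, 8),  |d|² = 689;  R = 1+3 = 4,  c = 689−4² = 673
v_rel = (-14, 3),  |v_rel|² = 205;  v_rel·d = (-14)·(-25) + (3)·(8) = 374
205·t² − 748·t + 673 = 0  ⇒  m = 374² − 205·673 = 1911
m = 1911 > 0,  v_rel·d = 374 > 0  ⇒  inside

inside=yes margin=1911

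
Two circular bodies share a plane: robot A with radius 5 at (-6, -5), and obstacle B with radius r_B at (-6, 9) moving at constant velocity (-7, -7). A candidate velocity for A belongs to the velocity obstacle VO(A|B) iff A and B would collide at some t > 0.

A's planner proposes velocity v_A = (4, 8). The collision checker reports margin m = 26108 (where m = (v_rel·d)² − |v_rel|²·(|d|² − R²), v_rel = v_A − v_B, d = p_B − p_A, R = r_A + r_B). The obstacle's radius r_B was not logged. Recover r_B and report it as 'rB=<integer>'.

m = 26108
d = (0, 14);  v_rel = (11, 15),  |v_rel|² = 346
v_rel×d = (11)·(14) − (15)·(0) = 154
since m = R²·346 − 154²:  R² = (23716 + 26108) / 346 = 144
R = √144 = 12  ⇒  r_B = 12 − 5 = 7

rB=7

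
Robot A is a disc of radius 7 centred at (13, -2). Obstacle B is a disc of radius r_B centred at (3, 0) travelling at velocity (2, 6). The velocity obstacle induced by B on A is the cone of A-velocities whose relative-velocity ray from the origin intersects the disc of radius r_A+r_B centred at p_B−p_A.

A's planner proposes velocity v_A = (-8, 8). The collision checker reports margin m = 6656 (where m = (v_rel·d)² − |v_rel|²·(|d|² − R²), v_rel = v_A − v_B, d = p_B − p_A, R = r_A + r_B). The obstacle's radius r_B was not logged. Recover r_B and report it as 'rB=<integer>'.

m = 6656
d = (-10, 2);  v_rel = (-10, 2),  |v_rel|² = 104
v_rel×d = (-10)·(2) − (2)·(-10) = 0
since m = R²·104 − 0²:  R² = (0 + 6656) / 104 = 64
R = √64 = 8  ⇒  r_B = 8 − 7 = 1

rB=1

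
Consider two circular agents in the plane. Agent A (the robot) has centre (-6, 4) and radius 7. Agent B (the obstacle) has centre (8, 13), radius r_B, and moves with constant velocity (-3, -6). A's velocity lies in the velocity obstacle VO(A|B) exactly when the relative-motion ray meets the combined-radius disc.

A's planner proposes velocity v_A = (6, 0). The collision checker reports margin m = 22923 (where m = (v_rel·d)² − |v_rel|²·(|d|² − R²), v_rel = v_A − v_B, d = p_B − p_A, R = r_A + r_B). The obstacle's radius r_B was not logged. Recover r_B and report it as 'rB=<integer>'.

m = 22923
d = (14, 9);  v_rel = (9, 6),  |v_rel|² = 117
v_rel×d = (9)·(9) − (6)·(14) = -3
since m = R²·117 − (-3)²:  R² = (9 + 22923) / 117 = 196
R = √196 = 14  ⇒  r_B = 14 − 7 = 7

rB=7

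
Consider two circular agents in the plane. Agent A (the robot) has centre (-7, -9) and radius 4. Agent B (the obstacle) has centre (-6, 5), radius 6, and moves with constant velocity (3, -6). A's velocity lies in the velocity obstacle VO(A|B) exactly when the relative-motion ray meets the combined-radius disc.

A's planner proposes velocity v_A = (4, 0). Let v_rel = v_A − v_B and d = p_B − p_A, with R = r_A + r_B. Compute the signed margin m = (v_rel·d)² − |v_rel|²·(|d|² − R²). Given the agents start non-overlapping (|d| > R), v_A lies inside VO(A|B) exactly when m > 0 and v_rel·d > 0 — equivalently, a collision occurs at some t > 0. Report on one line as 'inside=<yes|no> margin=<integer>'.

d = (1, 14),  |d|² = 197;  R = 4+6 = 10,  c = 197−10² = 97
v_rel = (1, 6),  |v_rel|² = 37;  v_rel·d = (1)·(1) + (6)·(14) = 85
37·t² − 170·t + 97 = 0  ⇒  m = 85² − 37·97 = 3636
m = 3636 > 0,  v_rel·d = 85 > 0  ⇒  inside

inside=yes margin=3636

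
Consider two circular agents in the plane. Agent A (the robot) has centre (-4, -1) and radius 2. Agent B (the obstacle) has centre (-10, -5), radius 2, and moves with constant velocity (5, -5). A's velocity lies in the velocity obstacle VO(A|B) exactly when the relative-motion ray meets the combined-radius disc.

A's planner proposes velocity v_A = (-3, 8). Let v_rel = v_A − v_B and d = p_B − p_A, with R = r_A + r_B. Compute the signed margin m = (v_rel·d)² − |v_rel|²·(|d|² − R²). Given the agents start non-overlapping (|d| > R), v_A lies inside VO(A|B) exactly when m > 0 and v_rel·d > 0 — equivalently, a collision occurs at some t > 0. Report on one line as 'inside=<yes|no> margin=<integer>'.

d = (-6, -4),  |d|² = 52;  R = 2+2 = 4,  c = 52−4² = 36
v_rel = (-8, 13),  |v_rel|² = 233;  v_rel·d = (-8)·(-6) + (13)·(-4) = -4
233·t² + 8·t + 36 = 0  ⇒  m = (-4)² − 233·36 = -8372
m = -8372 < 0,  v_rel·d = -4 < 0  ⇒  outside

inside=no margin=-8372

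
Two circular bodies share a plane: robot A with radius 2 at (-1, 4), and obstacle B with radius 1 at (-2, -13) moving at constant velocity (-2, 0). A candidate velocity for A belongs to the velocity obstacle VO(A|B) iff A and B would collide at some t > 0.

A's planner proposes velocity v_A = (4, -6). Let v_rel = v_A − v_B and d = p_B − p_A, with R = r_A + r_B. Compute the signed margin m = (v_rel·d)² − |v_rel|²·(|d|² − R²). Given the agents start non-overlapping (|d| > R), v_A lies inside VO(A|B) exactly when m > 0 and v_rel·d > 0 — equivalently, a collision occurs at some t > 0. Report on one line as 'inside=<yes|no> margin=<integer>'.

d = (-1, -17),  |d|² = 290;  R = 2+1 = 3,  c = 290−3² = 281
v_rel = (6, -6),  |v_rel|² = 72;  v_rel·d = (6)·(-1) + (-6)·(-17) = 96
72·t² − 192·t + 281 = 0  ⇒  m = 96² − 72·281 = -11016
m = -11016 < 0,  v_rel·d = 96 > 0  ⇒  outside

inside=no margin=-11016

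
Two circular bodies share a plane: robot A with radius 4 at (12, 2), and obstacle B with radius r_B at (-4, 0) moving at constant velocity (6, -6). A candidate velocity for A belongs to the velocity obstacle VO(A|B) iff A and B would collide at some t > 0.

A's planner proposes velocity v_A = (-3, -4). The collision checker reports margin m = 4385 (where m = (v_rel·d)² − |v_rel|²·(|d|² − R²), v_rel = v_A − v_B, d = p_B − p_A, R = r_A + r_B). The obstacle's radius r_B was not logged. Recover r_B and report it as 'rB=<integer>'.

m = 4385
d = (-16, -2);  v_rel = (-9, 2),  |v_rel|² = 85
v_rel×d = (-9)·(-2) − (2)·(-16) = 50
since m = R²·85 − 50²:  R² = (2500 + 4385) / 85 = 81
R = √81 = 9  ⇒  r_B = 9 − 4 = 5

rB=5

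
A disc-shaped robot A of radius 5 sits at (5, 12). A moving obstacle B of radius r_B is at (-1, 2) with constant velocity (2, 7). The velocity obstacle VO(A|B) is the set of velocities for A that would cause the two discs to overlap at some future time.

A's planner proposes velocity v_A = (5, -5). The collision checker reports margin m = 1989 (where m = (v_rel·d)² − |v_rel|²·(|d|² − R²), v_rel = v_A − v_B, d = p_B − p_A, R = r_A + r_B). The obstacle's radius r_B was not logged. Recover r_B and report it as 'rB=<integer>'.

m = 1989
d = (-6, -10);  v_rel = (3, -12),  |v_rel|² = 153
v_rel×d = (3)·(-10) − (-12)·(-6) = -102
since m = R²·153 − (-102)²:  R² = (10404 + 1989) / 153 = 81
R = √81 = 9  ⇒  r_B = 9 − 5 = 4

rB=4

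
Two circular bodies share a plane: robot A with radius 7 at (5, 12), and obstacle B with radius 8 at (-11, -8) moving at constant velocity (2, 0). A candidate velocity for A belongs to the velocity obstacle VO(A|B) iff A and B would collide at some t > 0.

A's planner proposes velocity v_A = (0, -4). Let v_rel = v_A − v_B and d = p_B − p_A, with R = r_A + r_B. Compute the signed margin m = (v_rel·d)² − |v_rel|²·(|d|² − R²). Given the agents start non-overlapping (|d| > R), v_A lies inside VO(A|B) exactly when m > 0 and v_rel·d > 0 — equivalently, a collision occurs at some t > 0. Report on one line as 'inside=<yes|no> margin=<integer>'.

d = (-16, -20),  |d|² = 656;  R = 7+8 = 15,  c = 656−15² = 431
v_rel = (-2, -4),  |v_rel|² = 20;  v_rel·d = (-2)·(-16) + (-4)·(-20) = 112
20·t² − 224·t + 431 = 0  ⇒  m = 112² − 20·431 = 3924
m = 3924 > 0,  v_rel·d = 112 > 0  ⇒  inside

inside=yes margin=3924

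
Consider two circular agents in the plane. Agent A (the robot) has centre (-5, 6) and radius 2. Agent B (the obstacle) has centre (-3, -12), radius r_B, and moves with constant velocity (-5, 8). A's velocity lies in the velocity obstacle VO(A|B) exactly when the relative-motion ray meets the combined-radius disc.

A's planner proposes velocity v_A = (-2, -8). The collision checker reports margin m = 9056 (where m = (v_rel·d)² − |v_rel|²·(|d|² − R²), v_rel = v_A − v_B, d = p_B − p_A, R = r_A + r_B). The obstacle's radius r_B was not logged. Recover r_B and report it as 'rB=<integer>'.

m = 9056
d = (2, -18);  v_rel = (3, -16),  |v_rel|² = 265
v_rel×d = (3)·(-18) − (-16)·(2) = -22
since m = R²·265 − (-22)²:  R² = (484 + 9056) / 265 = 36
R = √36 = 6  ⇒  r_B = 6 − 2 = 4

rB=4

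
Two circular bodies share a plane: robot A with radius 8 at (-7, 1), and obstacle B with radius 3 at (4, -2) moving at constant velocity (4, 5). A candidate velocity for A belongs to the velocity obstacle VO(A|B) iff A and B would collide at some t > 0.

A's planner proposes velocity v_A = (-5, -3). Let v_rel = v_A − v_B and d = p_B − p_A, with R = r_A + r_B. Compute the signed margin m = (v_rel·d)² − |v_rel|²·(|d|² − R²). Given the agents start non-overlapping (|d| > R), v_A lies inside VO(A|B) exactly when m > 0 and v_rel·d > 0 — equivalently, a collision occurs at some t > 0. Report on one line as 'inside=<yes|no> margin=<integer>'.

d = (11, -3),  |d|² = 130;  R = 8+3 = 11,  c = 130−11² = 9
v_rel = (-9, -8),  |v_rel|² = 145;  v_rel·d = (-9)·(11) + (-8)·(-3) = -75
145·t² + 150·t + 9 = 0  ⇒  m = (-75)² − 145·9 = 4320
m = 4320 > 0,  v_rel·d = -75 < 0  ⇒  outside

inside=no margin=4320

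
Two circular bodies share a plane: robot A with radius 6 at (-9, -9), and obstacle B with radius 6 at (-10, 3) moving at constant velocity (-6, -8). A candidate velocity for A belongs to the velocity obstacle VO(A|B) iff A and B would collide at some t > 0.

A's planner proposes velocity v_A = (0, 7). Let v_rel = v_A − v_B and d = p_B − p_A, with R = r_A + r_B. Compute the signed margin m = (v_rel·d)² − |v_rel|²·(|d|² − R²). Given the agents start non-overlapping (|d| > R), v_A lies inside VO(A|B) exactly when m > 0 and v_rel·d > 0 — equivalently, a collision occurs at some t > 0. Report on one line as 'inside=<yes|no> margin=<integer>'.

d = (-1, 12),  |d|² = 145;  R = 6+6 = 12,  c = 145−12² = 1
v_rel = (6, 15),  |v_rel|² = 261;  v_rel·d = (6)·(-1) + (15)·(12) = 174
261·t² − 348·t + 1 = 0  ⇒  m = 174² − 261·1 = 30015
m = 30015 > 0,  v_rel·d = 174 > 0  ⇒  inside

inside=yes margin=30015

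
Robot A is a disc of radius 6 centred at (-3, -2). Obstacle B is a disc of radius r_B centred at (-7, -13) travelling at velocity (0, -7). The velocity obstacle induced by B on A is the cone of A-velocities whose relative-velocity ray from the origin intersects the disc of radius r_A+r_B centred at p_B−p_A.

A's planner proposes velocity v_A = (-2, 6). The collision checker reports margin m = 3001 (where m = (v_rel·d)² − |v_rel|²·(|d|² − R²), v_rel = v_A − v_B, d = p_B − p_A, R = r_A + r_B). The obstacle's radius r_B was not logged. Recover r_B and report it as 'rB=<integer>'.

m = 3001
d = (-4, -11);  v_rel = (-2, 13),  |v_rel|² = 173
v_rel×d = (-2)·(-11) − (13)·(-4) = 74
since m = R²·173 − 74²:  R² = (5476 + 3001) / 173 = 49
R = √49 = 7  ⇒  r_B = 7 − 6 = 1

rB=1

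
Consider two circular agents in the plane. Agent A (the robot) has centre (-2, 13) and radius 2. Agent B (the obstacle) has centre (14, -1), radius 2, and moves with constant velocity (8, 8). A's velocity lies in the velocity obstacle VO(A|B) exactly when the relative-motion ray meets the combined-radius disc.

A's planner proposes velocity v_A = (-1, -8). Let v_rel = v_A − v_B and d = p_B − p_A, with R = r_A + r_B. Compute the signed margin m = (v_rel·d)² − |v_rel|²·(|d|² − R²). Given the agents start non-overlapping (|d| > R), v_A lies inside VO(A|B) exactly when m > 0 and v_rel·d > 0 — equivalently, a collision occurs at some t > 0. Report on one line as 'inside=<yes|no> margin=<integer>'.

d = (16, -14),  |d|² = 452;  R = 2+2 = 4,  c = 452−4² = 436
v_rel = (-9, -16),  |v_rel|² = 337;  v_rel·d = (-9)·(16) + (-16)·(-14) = 80
337·t² − 160·t + 436 = 0  ⇒  m = 80² − 337·436 = -140532
m = -140532 < 0,  v_rel·d = 80 > 0  ⇒  outside

inside=no margin=-140532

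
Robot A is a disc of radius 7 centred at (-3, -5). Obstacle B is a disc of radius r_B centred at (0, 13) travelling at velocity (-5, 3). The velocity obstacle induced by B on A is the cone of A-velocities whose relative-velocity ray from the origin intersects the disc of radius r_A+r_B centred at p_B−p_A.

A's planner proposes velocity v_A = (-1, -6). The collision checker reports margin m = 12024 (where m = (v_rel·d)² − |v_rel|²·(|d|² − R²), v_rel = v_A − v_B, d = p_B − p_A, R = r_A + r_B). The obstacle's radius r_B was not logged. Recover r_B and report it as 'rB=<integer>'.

m = 12024
d = (3, 18);  v_rel = (4, -9),  |v_rel|² = 97
v_rel×d = (4)·(18) − (-9)·(3) = 99
since m = R²·97 − 99²:  R² = (9801 + 12024) / 97 = 225
R = √225 = 15  ⇒  r_B = 15 − 7 = 8

rB=8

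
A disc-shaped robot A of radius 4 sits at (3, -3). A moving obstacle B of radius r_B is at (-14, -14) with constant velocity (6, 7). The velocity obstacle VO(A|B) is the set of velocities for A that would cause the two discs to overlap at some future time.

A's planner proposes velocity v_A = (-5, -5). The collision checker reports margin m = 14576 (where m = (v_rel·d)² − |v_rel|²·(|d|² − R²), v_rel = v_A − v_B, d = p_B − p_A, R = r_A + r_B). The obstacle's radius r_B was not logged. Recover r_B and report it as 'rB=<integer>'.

m = 14576
d = (-17, -11);  v_rel = (-11, -12),  |v_rel|² = 265
v_rel×d = (-11)·(-11) − (-12)·(-17) = -83
since m = R²·265 − (-83)²:  R² = (6889 + 14576) / 265 = 81
R = √81 = 9  ⇒  r_B = 9 − 4 = 5

rB=5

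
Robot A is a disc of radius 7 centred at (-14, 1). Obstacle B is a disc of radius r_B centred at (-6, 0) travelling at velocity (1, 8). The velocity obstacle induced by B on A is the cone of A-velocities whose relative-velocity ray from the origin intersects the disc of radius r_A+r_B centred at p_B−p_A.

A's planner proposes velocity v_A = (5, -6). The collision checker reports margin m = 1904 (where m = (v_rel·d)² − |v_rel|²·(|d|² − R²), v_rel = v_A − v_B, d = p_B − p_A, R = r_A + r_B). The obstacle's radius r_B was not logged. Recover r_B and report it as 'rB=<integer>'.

m = 1904
d = (8, -1);  v_rel = (4, -14),  |v_rel|² = 212
v_rel×d = (4)·(-1) − (-14)·(8) = 108
since m = R²·212 − 108²:  R² = (11664 + 1904) / 212 = 64
R = √64 = 8  ⇒  r_B = 8 − 7 = 1

rB=1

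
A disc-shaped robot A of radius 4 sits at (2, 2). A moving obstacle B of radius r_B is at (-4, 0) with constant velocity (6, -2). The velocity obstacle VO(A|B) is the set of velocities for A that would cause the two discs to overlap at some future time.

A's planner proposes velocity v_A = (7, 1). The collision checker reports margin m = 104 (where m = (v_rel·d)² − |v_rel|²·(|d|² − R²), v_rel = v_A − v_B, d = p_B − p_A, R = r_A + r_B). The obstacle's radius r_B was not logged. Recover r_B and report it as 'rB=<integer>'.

m = 104
d = (-6, -2);  v_rel = (1, 3),  |v_rel|² = 10
v_rel×d = (1)·(-2) − (3)·(-6) = 16
since m = R²·10 − 16²:  R² = (256 + 104) / 10 = 36
R = √36 = 6  ⇒  r_B = 6 − 4 = 2

rB=2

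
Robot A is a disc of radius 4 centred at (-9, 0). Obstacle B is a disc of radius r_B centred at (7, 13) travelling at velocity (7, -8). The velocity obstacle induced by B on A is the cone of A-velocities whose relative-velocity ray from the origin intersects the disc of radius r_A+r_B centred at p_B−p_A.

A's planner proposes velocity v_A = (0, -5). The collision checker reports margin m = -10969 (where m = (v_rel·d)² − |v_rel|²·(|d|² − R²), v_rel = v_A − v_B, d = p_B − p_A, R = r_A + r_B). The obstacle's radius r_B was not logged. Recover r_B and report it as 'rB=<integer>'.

m = -10969
d = (16, 13);  v_rel = (-7, 3),  |v_rel|² = 58
v_rel×d = (-7)·(13) − (3)·(16) = -139
since m = R²·58 − (-139)²:  R² = (19321 + -10969) / 58 = 144
R = √144 = 12  ⇒  r_B = 12 − 4 = 8

rB=8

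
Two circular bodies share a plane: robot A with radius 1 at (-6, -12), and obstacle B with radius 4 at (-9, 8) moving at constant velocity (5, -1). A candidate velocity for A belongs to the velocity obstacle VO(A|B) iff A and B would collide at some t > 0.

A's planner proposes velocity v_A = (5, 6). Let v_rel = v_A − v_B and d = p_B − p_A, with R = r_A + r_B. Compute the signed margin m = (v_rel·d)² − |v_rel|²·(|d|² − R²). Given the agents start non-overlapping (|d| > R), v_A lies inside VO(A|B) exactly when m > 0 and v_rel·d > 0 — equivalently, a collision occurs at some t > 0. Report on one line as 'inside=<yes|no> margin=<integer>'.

d = (-3, 20),  |d|² = 409;  R = 1+4 = 5,  c = 409−5² = 384
v_rel = (0, 7),  |v_rel|² = 49;  v_rel·d = (0)·(-3) + (7)·(20) = 140
49·t² − 280·t + 384 = 0  ⇒  m = 140² − 49·384 = 784
m = 784 > 0,  v_rel·d = 140 > 0  ⇒  inside

inside=yes margin=784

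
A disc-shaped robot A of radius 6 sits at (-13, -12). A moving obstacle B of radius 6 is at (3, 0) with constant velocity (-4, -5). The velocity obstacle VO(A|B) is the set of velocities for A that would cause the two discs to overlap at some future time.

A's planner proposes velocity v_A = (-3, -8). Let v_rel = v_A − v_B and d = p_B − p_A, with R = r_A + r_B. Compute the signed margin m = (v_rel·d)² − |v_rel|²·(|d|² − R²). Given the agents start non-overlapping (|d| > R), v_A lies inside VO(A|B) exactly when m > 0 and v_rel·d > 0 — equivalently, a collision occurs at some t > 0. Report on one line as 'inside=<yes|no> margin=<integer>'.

d = (16, 12),  |d|² = 400;  R = 6+6 = 12,  c = 400−12² = 256
v_rel = (1, -3),  |v_rel|² = 10;  v_rel·d = (1)·(16) + (-3)·(12) = -20
10·t² + 40·t + 256 = 0  ⇒  m = (-20)² − 10·256 = -2160
m = -2160 < 0,  v_rel·d = -20 < 0  ⇒  outside

inside=no margin=-2160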